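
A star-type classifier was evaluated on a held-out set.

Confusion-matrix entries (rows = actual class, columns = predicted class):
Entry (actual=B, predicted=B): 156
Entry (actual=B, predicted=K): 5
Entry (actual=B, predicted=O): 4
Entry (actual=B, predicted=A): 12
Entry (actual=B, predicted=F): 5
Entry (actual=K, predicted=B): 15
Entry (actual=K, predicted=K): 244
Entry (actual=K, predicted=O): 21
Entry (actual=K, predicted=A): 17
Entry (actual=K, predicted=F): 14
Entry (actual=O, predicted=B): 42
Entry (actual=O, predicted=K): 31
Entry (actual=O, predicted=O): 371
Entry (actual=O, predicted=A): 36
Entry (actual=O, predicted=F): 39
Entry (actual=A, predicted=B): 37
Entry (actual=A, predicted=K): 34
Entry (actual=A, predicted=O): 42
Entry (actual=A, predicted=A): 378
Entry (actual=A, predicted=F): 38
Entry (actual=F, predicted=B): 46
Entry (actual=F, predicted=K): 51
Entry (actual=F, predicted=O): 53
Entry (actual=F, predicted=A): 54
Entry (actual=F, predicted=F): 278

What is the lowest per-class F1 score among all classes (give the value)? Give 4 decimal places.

0.6495

Per-class F1 score (2·TP/(2·TP+FP+FN)):
  B: TP=156, FP=15+42+37+46=140, FN=5+4+12+5=26 → 312/478 = 0.65272
  K: TP=244, FP=5+31+34+51=121, FN=15+21+17+14=67 → 488/676 = 0.72189
  O: TP=371, FP=4+21+42+53=120, FN=42+31+36+39=148 → 742/1010 = 0.73465
  A: TP=378, FP=12+17+36+54=119, FN=37+34+42+38=151 → 756/1026 = 0.73684
  F: TP=278, FP=5+14+39+38=96, FN=46+51+53+54=204 → 556/856 = 0.64953
Lowest is class 'F' with F1 score = 0.6495.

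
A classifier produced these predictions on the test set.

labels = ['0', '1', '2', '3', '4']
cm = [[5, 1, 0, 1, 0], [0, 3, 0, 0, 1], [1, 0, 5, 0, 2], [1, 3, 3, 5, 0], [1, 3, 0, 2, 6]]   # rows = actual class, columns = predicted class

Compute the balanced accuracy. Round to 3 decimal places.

0.601

Balanced accuracy = mean of per-class recall.
  0: recall = 5/7 = 0.7143
  1: recall = 3/4 = 0.7500
  2: recall = 5/8 = 0.6250
  3: recall = 5/12 = 0.4167
  4: recall = 6/12 = 0.5000
Mean = (0.7143 + 0.7500 + 0.6250 + 0.4167 + 0.5000) / 5 = 0.601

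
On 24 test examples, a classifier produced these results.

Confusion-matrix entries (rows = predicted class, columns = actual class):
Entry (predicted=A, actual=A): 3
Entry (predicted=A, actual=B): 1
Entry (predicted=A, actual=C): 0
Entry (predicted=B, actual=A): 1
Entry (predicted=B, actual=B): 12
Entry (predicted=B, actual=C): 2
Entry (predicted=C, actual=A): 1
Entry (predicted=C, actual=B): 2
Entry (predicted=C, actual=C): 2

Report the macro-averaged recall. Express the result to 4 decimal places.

Per-class recall (TP/(TP+FN)):
  A: TP=3, FN=1+1=2 → 3/5 = 0.60000
  B: TP=12, FN=1+2=3 → 12/15 = 0.80000
  C: TP=2, FN=0+2=2 → 2/4 = 0.50000
Macro-recall = mean = (0.60000 + 0.80000 + 0.50000) / 3 = 0.6333

0.6333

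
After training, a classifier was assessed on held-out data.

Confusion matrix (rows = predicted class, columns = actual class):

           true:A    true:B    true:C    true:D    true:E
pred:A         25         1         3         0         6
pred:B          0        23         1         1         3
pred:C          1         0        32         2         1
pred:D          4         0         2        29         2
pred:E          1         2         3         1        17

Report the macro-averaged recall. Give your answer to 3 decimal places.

0.787

Per-class recall (TP/(TP+FN)):
  A: TP=25, FN=0+1+4+1=6 → 25/31 = 0.8065
  B: TP=23, FN=1+0+0+2=3 → 23/26 = 0.8846
  C: TP=32, FN=3+1+2+3=9 → 32/41 = 0.7805
  D: TP=29, FN=0+1+2+1=4 → 29/33 = 0.8788
  E: TP=17, FN=6+3+1+2=12 → 17/29 = 0.5862
Macro-recall = mean = (0.8065 + 0.8846 + 0.7805 + 0.8788 + 0.5862) / 5 = 0.787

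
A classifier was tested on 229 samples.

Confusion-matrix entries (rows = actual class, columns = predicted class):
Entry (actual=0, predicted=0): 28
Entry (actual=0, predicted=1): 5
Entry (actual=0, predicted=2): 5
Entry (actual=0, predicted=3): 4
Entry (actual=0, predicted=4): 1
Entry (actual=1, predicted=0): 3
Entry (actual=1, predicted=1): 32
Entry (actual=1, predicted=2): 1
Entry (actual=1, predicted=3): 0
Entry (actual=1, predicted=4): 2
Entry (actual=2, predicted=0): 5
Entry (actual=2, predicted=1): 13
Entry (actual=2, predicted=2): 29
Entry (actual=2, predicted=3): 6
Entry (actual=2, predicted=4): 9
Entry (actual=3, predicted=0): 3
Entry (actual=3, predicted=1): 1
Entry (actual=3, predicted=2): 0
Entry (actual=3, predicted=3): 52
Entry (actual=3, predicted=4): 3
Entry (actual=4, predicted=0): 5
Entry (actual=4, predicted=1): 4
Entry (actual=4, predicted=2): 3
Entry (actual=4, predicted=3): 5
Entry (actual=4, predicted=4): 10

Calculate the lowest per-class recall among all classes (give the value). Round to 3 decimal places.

Per-class recall (TP/(TP+FN)):
  0: TP=28, FN=5+5+4+1=15 → 28/43 = 0.6512
  1: TP=32, FN=3+1+0+2=6 → 32/38 = 0.8421
  2: TP=29, FN=5+13+6+9=33 → 29/62 = 0.4677
  3: TP=52, FN=3+1+0+3=7 → 52/59 = 0.8814
  4: TP=10, FN=5+4+3+5=17 → 10/27 = 0.3704
Lowest is class '4' with recall = 0.370.

0.370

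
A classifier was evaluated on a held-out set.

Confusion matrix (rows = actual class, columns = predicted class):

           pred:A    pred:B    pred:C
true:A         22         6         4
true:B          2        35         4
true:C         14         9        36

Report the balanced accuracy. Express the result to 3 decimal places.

0.717

Balanced accuracy = mean of per-class recall.
  A: recall = 22/32 = 0.6875
  B: recall = 35/41 = 0.8537
  C: recall = 36/59 = 0.6102
Mean = (0.6875 + 0.8537 + 0.6102) / 3 = 0.717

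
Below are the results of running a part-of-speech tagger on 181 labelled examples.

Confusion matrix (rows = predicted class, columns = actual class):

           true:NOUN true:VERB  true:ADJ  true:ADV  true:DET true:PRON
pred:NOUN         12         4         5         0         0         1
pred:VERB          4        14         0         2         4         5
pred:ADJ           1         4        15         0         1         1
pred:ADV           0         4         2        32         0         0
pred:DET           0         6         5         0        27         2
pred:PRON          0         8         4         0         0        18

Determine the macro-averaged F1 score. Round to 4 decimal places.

0.6429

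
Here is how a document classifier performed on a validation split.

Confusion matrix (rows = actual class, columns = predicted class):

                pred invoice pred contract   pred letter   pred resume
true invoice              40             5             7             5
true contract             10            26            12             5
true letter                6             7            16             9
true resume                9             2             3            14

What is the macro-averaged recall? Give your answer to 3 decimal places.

0.528

Per-class recall (TP/(TP+FN)):
  invoice: TP=40, FN=5+7+5=17 → 40/57 = 0.7018
  contract: TP=26, FN=10+12+5=27 → 26/53 = 0.4906
  letter: TP=16, FN=6+7+9=22 → 16/38 = 0.4211
  resume: TP=14, FN=9+2+3=14 → 14/28 = 0.5000
Macro-recall = mean = (0.7018 + 0.4906 + 0.4211 + 0.5000) / 4 = 0.528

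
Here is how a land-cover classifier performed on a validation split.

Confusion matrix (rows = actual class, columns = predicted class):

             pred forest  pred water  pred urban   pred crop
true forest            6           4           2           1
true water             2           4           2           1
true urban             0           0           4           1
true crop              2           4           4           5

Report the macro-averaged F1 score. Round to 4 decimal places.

0.4520

Per-class F1 score (2·TP/(2·TP+FP+FN)):
  forest: TP=6, FP=2+0+2=4, FN=4+2+1=7 → 12/23 = 0.52174
  water: TP=4, FP=4+0+4=8, FN=2+2+1=5 → 8/21 = 0.38095
  urban: TP=4, FP=2+2+4=8, FN=0+0+1=1 → 8/17 = 0.47059
  crop: TP=5, FP=1+1+1=3, FN=2+4+4=10 → 10/23 = 0.43478
Macro-F1 score = mean = (0.52174 + 0.38095 + 0.47059 + 0.43478) / 4 = 0.4520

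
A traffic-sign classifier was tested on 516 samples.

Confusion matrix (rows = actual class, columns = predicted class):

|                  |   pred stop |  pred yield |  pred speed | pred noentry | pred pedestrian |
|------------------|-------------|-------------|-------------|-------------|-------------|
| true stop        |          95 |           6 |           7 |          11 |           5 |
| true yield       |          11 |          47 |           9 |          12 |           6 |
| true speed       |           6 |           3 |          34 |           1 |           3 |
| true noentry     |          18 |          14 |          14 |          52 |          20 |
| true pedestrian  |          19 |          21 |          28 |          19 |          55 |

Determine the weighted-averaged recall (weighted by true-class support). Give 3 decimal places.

0.548

Per-class recall (TP/(TP+FN)):
  stop: TP=95, FN=6+7+11+5=29 → 95/124 = 0.7661
  yield: TP=47, FN=11+9+12+6=38 → 47/85 = 0.5529
  speed: TP=34, FN=6+3+1+3=13 → 34/47 = 0.7234
  noentry: TP=52, FN=18+14+14+20=66 → 52/118 = 0.4407
  pedestrian: TP=55, FN=19+21+28+19=87 → 55/142 = 0.3873
Weighted-recall = Σ (supportᵢ/N)·recallᵢ with N=516: (124/516)·0.7661 + (85/516)·0.5529 + (47/516)·0.7234 + (118/516)·0.4407 + (142/516)·0.3873 = 0.548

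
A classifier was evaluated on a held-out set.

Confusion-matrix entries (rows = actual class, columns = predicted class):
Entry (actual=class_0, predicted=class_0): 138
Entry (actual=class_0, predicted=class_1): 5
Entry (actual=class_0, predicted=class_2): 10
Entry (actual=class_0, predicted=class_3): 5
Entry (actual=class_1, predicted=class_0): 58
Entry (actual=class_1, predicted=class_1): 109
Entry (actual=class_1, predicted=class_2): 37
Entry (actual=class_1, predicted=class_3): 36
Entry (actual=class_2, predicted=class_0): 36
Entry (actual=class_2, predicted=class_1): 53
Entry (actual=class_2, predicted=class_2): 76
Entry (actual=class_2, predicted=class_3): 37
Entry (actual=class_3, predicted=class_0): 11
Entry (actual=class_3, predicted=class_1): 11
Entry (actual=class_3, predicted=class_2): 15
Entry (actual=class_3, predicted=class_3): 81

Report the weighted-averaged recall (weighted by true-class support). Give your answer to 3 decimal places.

Per-class recall (TP/(TP+FN)):
  class_0: TP=138, FN=5+10+5=20 → 138/158 = 0.8734
  class_1: TP=109, FN=58+37+36=131 → 109/240 = 0.4542
  class_2: TP=76, FN=36+53+37=126 → 76/202 = 0.3762
  class_3: TP=81, FN=11+11+15=37 → 81/118 = 0.6864
Weighted-recall = Σ (supportᵢ/N)·recallᵢ with N=718: (158/718)·0.8734 + (240/718)·0.4542 + (202/718)·0.3762 + (118/718)·0.6864 = 0.563

0.563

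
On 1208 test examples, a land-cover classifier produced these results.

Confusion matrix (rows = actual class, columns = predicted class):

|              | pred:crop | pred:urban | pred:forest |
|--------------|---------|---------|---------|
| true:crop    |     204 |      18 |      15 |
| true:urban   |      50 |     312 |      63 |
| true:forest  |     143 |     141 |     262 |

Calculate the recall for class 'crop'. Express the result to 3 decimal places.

Treat 'crop' as positive and all other classes as negative.
recall = TP/(TP+FN).
crop: TP=204, FN=18+15=33 → 204/237 = 0.8608

0.861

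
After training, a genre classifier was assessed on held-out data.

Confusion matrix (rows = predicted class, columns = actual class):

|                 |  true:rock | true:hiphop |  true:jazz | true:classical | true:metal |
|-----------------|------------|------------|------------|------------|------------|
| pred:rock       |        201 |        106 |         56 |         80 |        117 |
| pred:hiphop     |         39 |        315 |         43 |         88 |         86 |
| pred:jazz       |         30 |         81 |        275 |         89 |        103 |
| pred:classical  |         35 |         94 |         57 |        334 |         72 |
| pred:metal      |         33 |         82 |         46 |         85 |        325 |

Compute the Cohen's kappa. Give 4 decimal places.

0.3807

Observed agreement pₒ = trace/N = 1450/2872 = 0.50487
Expected agreement pₑ = Σ (rowᵢ·colᵢ)/N² = (338·560 + 678·571 + 477·578 + 676·592 + 703·571)/2872² = 0.20049
κ = (pₒ − pₑ)/(1 − pₑ) = (0.50487 − 0.20049)/(1 − 0.20049) = 0.3807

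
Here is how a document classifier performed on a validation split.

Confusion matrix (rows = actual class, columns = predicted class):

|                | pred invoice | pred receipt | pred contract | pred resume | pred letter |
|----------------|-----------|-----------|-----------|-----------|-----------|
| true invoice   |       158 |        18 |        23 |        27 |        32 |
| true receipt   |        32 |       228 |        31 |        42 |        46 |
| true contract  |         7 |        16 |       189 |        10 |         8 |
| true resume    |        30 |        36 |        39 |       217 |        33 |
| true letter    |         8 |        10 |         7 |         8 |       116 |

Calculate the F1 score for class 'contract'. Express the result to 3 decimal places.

0.728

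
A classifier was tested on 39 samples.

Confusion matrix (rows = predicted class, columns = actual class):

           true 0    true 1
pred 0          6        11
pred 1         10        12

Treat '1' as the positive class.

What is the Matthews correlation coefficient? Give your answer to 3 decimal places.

-0.102

MCC = (TP·TN − FP·FN) / √((TP+FP)(TP+FN)(TN+FP)(TN+FN))
Numerator = 12·6 − 10·11 = -38
Denominator = √(22·23·16·17) = √137632 = 370.9879
MCC = -38 / 370.9879 = -0.102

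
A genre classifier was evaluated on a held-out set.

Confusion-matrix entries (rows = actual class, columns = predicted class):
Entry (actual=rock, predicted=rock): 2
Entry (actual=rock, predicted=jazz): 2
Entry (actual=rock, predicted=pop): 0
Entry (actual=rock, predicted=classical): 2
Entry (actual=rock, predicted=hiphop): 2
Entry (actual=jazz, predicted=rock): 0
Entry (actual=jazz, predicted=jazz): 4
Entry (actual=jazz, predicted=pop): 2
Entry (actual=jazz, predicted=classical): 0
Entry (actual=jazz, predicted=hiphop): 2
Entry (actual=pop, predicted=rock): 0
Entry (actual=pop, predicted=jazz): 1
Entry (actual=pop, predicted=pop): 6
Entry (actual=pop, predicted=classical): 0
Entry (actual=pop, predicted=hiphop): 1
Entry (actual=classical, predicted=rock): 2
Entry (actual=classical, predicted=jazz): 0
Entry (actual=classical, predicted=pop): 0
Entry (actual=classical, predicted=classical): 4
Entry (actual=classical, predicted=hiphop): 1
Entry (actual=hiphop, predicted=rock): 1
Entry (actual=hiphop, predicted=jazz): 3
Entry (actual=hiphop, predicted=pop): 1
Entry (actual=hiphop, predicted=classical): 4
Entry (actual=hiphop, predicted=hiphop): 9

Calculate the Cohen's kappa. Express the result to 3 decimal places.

Observed agreement pₒ = trace/N = 25/49 = 0.5102
Expected agreement pₑ = Σ (rowᵢ·colᵢ)/N² = (8·5 + 8·10 + 8·9 + 7·10 + 18·15)/49² = 0.2216
κ = (pₒ − pₑ)/(1 − pₑ) = (0.5102 − 0.2216)/(1 − 0.2216) = 0.371

0.371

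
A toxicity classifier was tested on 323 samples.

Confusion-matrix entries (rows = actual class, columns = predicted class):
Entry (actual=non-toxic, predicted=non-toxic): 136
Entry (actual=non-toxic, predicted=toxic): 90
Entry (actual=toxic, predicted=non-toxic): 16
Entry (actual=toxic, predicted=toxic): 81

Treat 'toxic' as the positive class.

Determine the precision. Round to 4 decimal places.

Precision = TP/(TP+FP) = 81/(81+90) = 81/171 = 0.4737

0.4737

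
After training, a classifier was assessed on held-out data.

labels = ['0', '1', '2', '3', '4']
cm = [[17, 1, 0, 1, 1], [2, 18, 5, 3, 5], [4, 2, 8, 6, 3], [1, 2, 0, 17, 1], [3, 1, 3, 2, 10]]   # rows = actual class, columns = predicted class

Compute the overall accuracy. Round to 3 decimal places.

Accuracy = trace / total = (17+18+8+17+10=70) / 116 = 70/116 = 0.603

0.603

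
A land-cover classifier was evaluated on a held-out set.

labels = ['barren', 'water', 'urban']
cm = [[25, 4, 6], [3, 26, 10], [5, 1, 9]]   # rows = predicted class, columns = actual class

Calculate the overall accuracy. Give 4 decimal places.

Accuracy = trace / total = (25+26+9=60) / 89 = 60/89 = 0.6742

0.6742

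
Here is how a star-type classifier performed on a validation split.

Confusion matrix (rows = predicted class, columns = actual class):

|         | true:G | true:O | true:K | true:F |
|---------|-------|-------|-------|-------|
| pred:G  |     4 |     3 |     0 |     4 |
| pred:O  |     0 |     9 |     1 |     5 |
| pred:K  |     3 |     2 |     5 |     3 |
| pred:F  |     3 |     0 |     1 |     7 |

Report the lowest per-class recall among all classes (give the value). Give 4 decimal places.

0.3684

Per-class recall (TP/(TP+FN)):
  G: TP=4, FN=0+3+3=6 → 4/10 = 0.40000
  O: TP=9, FN=3+2+0=5 → 9/14 = 0.64286
  K: TP=5, FN=0+1+1=2 → 5/7 = 0.71429
  F: TP=7, FN=4+5+3=12 → 7/19 = 0.36842
Lowest is class 'F' with recall = 0.3684.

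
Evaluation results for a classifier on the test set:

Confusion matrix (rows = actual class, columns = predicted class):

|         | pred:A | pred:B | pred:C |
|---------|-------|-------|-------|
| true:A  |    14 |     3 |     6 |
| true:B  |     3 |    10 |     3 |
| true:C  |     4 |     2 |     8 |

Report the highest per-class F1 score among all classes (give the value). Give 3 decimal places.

Per-class F1 score (2·TP/(2·TP+FP+FN)):
  A: TP=14, FP=3+4=7, FN=3+6=9 → 28/44 = 0.6364
  B: TP=10, FP=3+2=5, FN=3+3=6 → 20/31 = 0.6452
  C: TP=8, FP=6+3=9, FN=4+2=6 → 16/31 = 0.5161
Highest is class 'B' with F1 score = 0.645.

0.645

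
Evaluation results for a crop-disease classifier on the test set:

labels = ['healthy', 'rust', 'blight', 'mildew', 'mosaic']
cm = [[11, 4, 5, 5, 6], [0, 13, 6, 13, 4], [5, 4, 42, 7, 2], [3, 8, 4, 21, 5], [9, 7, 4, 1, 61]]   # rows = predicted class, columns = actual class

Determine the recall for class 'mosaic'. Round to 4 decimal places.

0.7821

One-vs-rest for 'mosaic': TP = diagonal; FP = other classes predicted 'mosaic'; FN = 'mosaic' predicted as other.
recall = TP/(TP+FN).
mosaic: TP=61, FN=6+4+2+5=17 → 61/78 = 0.78205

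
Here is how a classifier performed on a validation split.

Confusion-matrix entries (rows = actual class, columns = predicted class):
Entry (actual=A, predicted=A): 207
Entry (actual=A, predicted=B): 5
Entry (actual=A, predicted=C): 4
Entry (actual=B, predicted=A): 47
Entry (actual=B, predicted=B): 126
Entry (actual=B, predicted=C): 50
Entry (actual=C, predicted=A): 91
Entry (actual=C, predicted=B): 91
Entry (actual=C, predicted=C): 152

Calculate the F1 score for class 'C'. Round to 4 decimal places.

0.5630

Take TP from the diagonal, FP from the rest of the 'C' prediction marginal, FN from the rest of the 'C' actual marginal.
F1 score = 2·TP/(2·TP+FP+FN).
C: TP=152, FP=4+50=54, FN=91+91=182 → 304/540 = 0.56296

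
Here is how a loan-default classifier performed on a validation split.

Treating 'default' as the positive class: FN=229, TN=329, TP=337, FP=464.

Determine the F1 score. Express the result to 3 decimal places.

Precision = TP/(TP+FP) = 337/801 = 0.4207
Recall = TP/(TP+FN) = 337/566 = 0.5954
F1 = 2·TP/(2·TP+FP+FN) = 674/1367 = 0.493

0.493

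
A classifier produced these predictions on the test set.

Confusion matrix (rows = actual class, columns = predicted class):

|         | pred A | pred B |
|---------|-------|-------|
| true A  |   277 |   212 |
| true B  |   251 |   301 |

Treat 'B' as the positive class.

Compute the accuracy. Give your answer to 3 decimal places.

Accuracy = (TP+TN)/N = (301+277)/1041 = 0.555

0.555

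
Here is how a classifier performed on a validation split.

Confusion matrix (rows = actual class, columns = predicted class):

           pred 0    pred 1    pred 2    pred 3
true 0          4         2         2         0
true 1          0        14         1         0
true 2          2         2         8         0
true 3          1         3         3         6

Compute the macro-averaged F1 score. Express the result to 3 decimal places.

0.640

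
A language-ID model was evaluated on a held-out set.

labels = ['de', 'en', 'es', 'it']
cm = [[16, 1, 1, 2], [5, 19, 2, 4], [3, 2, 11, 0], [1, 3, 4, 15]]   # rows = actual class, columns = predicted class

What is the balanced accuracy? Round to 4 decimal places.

0.6933

Balanced accuracy = mean of per-class recall.
  de: recall = 16/20 = 0.80000
  en: recall = 19/30 = 0.63333
  es: recall = 11/16 = 0.68750
  it: recall = 15/23 = 0.65217
Mean = (0.80000 + 0.63333 + 0.68750 + 0.65217) / 4 = 0.6933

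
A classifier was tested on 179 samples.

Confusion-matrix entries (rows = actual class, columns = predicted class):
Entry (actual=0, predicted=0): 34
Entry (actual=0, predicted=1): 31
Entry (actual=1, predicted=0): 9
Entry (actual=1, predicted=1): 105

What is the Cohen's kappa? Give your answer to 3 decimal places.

0.479

Observed agreement pₒ = trace/N = 139/179 = 0.7765
Expected agreement pₑ = Σ (rowᵢ·colᵢ)/N² = (65·43 + 114·136)/179² = 0.5711
κ = (pₒ − pₑ)/(1 − pₑ) = (0.7765 − 0.5711)/(1 − 0.5711) = 0.479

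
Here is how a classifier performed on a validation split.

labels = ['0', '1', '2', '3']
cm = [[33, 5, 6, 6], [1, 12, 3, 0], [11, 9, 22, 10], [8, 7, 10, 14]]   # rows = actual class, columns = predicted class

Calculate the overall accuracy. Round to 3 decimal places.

Accuracy = trace / total = (33+12+22+14=81) / 157 = 81/157 = 0.516

0.516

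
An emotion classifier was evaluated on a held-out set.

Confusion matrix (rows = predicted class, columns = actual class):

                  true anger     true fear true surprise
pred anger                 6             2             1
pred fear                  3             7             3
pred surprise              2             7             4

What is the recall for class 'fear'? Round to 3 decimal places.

recall = TP/(TP+FN).
fear: TP=7, FN=2+7=9 → 7/16 = 0.4375

0.438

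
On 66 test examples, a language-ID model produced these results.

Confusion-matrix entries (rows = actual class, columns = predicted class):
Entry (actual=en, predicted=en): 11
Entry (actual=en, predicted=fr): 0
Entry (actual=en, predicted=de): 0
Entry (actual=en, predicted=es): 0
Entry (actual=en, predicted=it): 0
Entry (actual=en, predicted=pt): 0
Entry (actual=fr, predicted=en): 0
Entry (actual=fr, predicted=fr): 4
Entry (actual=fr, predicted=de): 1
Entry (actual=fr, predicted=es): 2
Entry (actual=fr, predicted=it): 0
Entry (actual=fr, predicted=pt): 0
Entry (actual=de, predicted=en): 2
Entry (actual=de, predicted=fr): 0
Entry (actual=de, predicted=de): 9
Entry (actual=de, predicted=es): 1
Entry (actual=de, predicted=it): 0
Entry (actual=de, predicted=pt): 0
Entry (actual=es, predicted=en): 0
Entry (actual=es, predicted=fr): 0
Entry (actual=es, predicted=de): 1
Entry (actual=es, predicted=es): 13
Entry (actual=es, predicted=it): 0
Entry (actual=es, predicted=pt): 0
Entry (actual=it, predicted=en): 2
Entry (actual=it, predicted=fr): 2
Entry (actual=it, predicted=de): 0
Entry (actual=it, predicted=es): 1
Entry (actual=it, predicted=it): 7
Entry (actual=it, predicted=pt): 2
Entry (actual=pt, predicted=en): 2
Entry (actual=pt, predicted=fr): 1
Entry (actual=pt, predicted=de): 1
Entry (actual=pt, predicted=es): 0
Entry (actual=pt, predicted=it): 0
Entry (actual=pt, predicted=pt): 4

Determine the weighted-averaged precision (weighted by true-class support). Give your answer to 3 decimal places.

0.760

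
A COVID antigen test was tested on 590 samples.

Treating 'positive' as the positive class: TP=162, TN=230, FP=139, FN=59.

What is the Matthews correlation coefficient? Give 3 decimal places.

MCC = (TP·TN − FP·FN) / √((TP+FP)(TP+FN)(TN+FP)(TN+FN))
Numerator = 162·230 − 139·59 = 29059
Denominator = √(301·221·369·289) = √7093865961 = 84225.0910
MCC = 29059 / 84225.0910 = 0.345

0.345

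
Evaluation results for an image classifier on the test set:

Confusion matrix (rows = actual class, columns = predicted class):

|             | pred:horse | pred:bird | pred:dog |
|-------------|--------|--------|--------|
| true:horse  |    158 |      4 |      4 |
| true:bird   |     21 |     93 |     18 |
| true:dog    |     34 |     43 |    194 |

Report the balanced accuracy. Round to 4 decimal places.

Balanced accuracy = mean of per-class recall.
  horse: recall = 158/166 = 0.95181
  bird: recall = 93/132 = 0.70455
  dog: recall = 194/271 = 0.71587
Mean = (0.95181 + 0.70455 + 0.71587) / 3 = 0.7907

0.7907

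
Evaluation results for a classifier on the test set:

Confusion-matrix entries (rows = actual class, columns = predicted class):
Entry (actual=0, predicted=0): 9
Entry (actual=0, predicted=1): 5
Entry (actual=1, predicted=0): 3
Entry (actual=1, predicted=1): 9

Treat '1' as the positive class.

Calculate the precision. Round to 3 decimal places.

0.643

Precision = TP/(TP+FP) = 9/(9+5) = 9/14 = 0.643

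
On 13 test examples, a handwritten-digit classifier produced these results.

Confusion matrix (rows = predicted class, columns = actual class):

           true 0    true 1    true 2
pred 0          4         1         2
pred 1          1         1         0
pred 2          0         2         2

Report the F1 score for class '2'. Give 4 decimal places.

0.5000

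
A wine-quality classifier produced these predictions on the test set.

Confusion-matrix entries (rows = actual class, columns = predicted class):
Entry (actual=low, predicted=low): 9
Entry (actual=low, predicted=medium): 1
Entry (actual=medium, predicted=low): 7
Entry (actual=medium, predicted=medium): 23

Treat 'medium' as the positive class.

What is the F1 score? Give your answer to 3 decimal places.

Precision = TP/(TP+FP) = 23/24 = 0.9583
Recall = TP/(TP+FN) = 23/30 = 0.7667
F1 = 2·TP/(2·TP+FP+FN) = 46/54 = 0.852

0.852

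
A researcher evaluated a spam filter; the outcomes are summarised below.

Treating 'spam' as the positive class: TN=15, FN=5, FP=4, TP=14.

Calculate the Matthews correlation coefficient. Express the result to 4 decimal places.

0.5270

MCC = (TP·TN − FP·FN) / √((TP+FP)(TP+FN)(TN+FP)(TN+FN))
Numerator = 14·15 − 4·5 = 190
Denominator = √(18·19·19·20) = √129960 = 360.4997
MCC = 190 / 360.4997 = 0.5270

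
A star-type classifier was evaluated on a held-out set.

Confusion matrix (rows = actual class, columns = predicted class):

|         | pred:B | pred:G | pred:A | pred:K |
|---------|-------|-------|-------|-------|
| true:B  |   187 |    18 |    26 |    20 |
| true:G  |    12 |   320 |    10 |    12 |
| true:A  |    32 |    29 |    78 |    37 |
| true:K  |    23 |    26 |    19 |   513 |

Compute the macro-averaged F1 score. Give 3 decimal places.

0.746

Per-class F1 score (2·TP/(2·TP+FP+FN)):
  B: TP=187, FP=12+32+23=67, FN=18+26+20=64 → 374/505 = 0.7406
  G: TP=320, FP=18+29+26=73, FN=12+10+12=34 → 640/747 = 0.8568
  A: TP=78, FP=26+10+19=55, FN=32+29+37=98 → 156/309 = 0.5049
  K: TP=513, FP=20+12+37=69, FN=23+26+19=68 → 1026/1163 = 0.8822
Macro-F1 score = mean = (0.7406 + 0.8568 + 0.5049 + 0.8822) / 4 = 0.746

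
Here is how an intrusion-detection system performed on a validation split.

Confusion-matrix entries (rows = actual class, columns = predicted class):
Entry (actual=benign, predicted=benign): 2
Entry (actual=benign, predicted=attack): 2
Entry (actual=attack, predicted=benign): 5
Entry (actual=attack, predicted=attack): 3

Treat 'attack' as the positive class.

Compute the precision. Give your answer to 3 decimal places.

Precision = TP/(TP+FP) = 3/(3+2) = 3/5 = 0.600

0.600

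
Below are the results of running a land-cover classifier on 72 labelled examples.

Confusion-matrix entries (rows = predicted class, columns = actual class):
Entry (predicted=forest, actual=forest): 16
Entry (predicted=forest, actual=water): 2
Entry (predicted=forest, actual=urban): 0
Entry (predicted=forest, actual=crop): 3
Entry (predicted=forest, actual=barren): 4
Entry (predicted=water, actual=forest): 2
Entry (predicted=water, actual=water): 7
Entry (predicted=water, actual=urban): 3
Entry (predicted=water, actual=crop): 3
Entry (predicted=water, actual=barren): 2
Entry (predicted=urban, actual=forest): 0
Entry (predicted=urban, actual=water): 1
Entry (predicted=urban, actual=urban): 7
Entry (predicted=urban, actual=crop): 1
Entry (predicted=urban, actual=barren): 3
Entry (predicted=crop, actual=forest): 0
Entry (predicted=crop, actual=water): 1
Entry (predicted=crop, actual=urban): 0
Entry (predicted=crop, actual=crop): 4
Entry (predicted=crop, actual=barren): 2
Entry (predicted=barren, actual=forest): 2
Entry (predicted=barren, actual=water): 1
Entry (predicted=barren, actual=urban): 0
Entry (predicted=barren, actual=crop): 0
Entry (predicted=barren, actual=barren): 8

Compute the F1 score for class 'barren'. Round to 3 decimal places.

F1 score = 2·TP/(2·TP+FP+FN).
barren: TP=8, FP=2+1+0+0=3, FN=4+2+3+2=11 → 16/30 = 0.5333

0.533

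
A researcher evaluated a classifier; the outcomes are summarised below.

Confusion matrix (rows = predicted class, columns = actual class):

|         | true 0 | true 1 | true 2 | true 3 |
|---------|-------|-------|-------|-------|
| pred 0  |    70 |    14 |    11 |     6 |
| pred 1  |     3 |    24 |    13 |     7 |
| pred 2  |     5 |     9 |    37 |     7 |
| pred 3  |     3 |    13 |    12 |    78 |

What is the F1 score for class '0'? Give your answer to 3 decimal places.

0.769

Treat '0' as positive and all other classes as negative.
F1 score = 2·TP/(2·TP+FP+FN).
0: TP=70, FP=14+11+6=31, FN=3+5+3=11 → 140/182 = 0.7692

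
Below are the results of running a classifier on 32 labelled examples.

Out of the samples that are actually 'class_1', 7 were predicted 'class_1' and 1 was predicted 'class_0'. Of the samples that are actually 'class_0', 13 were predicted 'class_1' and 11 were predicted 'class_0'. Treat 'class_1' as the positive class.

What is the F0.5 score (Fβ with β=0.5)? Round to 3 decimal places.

Fβ = (1+β²)·TP / ((1+β²)·TP + β²·FN + FP), with β²=1/4
= 1.25·7 / (1.25·7 + 0.25·1 + 13) = 0.398

0.398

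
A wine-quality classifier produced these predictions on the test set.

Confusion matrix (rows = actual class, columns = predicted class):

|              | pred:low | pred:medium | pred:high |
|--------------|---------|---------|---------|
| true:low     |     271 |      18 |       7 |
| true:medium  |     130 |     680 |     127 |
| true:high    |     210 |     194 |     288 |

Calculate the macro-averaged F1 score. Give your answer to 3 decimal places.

0.619

Per-class F1 score (2·TP/(2·TP+FP+FN)):
  low: TP=271, FP=130+210=340, FN=18+7=25 → 542/907 = 0.5976
  medium: TP=680, FP=18+194=212, FN=130+127=257 → 1360/1829 = 0.7436
  high: TP=288, FP=7+127=134, FN=210+194=404 → 576/1114 = 0.5171
Macro-F1 score = mean = (0.5976 + 0.7436 + 0.5171) / 3 = 0.619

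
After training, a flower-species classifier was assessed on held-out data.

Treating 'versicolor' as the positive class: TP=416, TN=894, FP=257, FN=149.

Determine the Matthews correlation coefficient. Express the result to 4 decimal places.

MCC = (TP·TN − FP·FN) / √((TP+FP)(TP+FN)(TN+FP)(TN+FN))
Numerator = 416·894 − 257·149 = 333611
Denominator = √(673·565·1151·1043) = √456481460785 = 675634.1175
MCC = 333611 / 675634.1175 = 0.4938

0.4938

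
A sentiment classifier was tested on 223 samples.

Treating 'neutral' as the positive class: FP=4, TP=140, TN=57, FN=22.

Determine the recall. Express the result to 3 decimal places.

0.864

Recall = TP/(TP+FN) = 140/(140+22) = 140/162 = 0.864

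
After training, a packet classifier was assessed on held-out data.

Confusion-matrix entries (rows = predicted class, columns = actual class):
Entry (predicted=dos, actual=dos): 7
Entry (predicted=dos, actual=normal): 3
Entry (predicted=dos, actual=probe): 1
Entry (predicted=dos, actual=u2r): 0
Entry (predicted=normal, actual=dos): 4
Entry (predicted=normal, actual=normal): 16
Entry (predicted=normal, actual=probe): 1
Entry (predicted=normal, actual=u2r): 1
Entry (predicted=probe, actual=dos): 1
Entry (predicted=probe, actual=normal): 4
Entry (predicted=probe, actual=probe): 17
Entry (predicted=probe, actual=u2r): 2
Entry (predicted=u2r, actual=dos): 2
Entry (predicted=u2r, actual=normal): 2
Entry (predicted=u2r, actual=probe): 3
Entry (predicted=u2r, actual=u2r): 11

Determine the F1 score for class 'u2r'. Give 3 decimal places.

0.688

Treat 'u2r' as positive and all other classes as negative.
F1 score = 2·TP/(2·TP+FP+FN).
u2r: TP=11, FP=2+2+3=7, FN=0+1+2=3 → 22/32 = 0.6875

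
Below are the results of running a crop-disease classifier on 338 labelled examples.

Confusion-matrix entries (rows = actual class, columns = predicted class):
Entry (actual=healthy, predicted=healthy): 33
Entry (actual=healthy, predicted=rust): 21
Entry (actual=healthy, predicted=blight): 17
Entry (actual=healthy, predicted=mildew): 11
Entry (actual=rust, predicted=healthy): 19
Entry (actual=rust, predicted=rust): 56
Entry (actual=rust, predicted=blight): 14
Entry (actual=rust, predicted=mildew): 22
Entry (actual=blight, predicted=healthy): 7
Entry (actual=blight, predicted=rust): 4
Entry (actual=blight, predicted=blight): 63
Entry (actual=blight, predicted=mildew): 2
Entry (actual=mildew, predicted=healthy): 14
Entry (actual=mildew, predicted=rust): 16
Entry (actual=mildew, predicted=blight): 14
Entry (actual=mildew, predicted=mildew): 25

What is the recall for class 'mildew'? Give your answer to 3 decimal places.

One-vs-rest for 'mildew': TP = diagonal; FP = other classes predicted 'mildew'; FN = 'mildew' predicted as other.
recall = TP/(TP+FN).
mildew: TP=25, FN=14+16+14=44 → 25/69 = 0.3623

0.362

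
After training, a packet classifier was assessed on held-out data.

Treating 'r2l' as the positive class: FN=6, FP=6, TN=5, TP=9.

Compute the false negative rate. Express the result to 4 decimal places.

FNR = FN/(FN+TP) = 6/(6+9) = 0.4000

0.4000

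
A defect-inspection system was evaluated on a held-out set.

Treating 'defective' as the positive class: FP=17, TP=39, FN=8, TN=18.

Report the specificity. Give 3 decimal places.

0.514

Specificity = TN/(TN+FP) = 18/(18+17) = 0.514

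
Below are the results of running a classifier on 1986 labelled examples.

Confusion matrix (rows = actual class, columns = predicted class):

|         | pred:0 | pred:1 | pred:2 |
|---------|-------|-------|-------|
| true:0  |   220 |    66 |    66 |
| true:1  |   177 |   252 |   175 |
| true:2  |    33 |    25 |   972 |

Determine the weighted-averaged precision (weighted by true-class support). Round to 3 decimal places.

0.730

Per-class precision (TP/(TP+FP)):
  0: TP=220, FP=177+33=210 → 220/430 = 0.5116
  1: TP=252, FP=66+25=91 → 252/343 = 0.7347
  2: TP=972, FP=66+175=241 → 972/1213 = 0.8013
Weighted-precision = Σ (supportᵢ/N)·precisionᵢ with N=1986: (352/1986)·0.5116 + (604/1986)·0.7347 + (1030/1986)·0.8013 = 0.730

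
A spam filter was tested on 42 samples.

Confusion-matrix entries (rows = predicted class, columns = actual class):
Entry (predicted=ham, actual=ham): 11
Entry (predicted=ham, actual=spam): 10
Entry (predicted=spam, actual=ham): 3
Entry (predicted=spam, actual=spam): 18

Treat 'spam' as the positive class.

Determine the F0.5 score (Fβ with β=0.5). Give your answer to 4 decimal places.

0.8036

Fβ = (1+β²)·TP / ((1+β²)·TP + β²·FN + FP), with β²=1/4
= 1.25·18 / (1.25·18 + 0.25·10 + 3) = 0.8036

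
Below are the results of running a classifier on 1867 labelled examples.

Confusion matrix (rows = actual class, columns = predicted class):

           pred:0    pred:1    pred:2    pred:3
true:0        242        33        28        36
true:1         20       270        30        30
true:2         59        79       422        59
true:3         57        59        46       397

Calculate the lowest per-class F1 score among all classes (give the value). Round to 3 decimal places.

Per-class F1 score (2·TP/(2·TP+FP+FN)):
  0: TP=242, FP=20+59+57=136, FN=33+28+36=97 → 484/717 = 0.6750
  1: TP=270, FP=33+79+59=171, FN=20+30+30=80 → 540/791 = 0.6827
  2: TP=422, FP=28+30+46=104, FN=59+79+59=197 → 844/1145 = 0.7371
  3: TP=397, FP=36+30+59=125, FN=57+59+46=162 → 794/1081 = 0.7345
Lowest is class '0' with F1 score = 0.675.

0.675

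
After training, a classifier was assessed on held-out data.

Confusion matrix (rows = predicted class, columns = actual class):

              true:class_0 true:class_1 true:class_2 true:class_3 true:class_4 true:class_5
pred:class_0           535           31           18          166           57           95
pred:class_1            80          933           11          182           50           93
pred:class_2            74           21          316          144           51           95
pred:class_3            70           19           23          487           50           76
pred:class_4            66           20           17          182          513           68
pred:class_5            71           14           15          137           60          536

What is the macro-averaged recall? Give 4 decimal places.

0.6458

Per-class recall (TP/(TP+FN)):
  class_0: TP=535, FN=80+74+70+66+71=361 → 535/896 = 0.59710
  class_1: TP=933, FN=31+21+19+20+14=105 → 933/1038 = 0.89884
  class_2: TP=316, FN=18+11+23+17+15=84 → 316/400 = 0.79000
  class_3: TP=487, FN=166+182+144+182+137=811 → 487/1298 = 0.37519
  class_4: TP=513, FN=57+50+51+50+60=268 → 513/781 = 0.65685
  class_5: TP=536, FN=95+93+95+76+68=427 → 536/963 = 0.55659
Macro-recall = mean = (0.59710 + 0.89884 + 0.79000 + 0.37519 + 0.65685 + 0.55659) / 6 = 0.6458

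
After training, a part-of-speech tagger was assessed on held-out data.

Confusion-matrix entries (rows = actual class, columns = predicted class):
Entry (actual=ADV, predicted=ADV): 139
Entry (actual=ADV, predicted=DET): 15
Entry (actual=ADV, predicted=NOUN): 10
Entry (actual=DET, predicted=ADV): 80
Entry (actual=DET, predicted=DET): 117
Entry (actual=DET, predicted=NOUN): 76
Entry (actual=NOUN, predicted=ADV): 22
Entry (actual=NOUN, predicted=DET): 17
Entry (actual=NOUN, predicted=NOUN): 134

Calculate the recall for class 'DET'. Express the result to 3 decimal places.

Treat 'DET' as positive and all other classes as negative.
recall = TP/(TP+FN).
DET: TP=117, FN=80+76=156 → 117/273 = 0.4286

0.429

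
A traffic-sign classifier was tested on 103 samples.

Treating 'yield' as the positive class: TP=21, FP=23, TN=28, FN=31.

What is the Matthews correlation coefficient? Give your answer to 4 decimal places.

-0.0476

MCC = (TP·TN − FP·FN) / √((TP+FP)(TP+FN)(TN+FP)(TN+FN))
Numerator = 21·28 − 23·31 = -125
Denominator = √(44·52·51·59) = √6884592 = 2623.8506
MCC = -125 / 2623.8506 = -0.0476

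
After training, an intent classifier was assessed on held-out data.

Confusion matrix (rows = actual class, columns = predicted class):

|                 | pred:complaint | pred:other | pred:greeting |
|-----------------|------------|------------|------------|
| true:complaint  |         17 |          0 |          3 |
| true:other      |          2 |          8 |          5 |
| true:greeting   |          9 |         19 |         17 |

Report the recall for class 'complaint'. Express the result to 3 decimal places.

recall = TP/(TP+FN).
complaint: TP=17, FN=0+3=3 → 17/20 = 0.8500

0.850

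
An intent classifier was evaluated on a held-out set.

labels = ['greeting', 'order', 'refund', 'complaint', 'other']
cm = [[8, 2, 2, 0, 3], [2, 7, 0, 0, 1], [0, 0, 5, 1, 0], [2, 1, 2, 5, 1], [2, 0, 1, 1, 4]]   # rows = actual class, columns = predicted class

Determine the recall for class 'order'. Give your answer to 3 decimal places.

Treat 'order' as positive and all other classes as negative.
recall = TP/(TP+FN).
order: TP=7, FN=2+0+0+1=3 → 7/10 = 0.7000

0.700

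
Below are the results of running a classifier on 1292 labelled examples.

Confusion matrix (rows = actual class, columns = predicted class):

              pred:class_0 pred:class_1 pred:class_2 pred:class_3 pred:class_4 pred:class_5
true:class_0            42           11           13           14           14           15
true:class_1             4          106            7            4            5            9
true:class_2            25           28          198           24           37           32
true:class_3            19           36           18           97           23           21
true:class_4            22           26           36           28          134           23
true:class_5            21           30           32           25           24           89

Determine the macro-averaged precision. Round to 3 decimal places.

0.493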